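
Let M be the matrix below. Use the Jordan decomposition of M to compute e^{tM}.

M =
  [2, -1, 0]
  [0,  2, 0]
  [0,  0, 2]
e^{tM} =
  [exp(2*t), -t*exp(2*t), 0]
  [0, exp(2*t), 0]
  [0, 0, exp(2*t)]

Strategy: write M = P · J · P⁻¹ where J is a Jordan canonical form, so e^{tM} = P · e^{tJ} · P⁻¹, and e^{tJ} can be computed block-by-block.

M has Jordan form
J =
  [2, 1, 0]
  [0, 2, 0]
  [0, 0, 2]
(up to reordering of blocks).

Per-block formulas:
  For a 2×2 Jordan block J_2(2): exp(t · J_2(2)) = e^(2t)·(I + t·N), where N is the 2×2 nilpotent shift.
  For a 1×1 block at λ = 2: exp(t · [2]) = [e^(2t)].

After assembling e^{tJ} and conjugating by P, we get:

e^{tM} =
  [exp(2*t), -t*exp(2*t), 0]
  [0, exp(2*t), 0]
  [0, 0, exp(2*t)]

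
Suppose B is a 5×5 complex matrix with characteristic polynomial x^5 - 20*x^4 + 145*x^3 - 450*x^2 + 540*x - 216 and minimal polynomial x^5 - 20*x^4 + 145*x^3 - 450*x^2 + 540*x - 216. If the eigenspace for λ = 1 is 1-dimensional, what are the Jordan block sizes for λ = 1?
Block sizes for λ = 1: [2]

Step 1 — from the characteristic polynomial, algebraic multiplicity of λ = 1 is 2. From dim ker(B − (1)·I) = 1, there are exactly 1 Jordan blocks for λ = 1.
Step 2 — from the minimal polynomial, the factor (x − 1)^2 tells us the largest block for λ = 1 has size 2.
Step 3 — with total size 2, 1 blocks, and largest block 2, the block sizes (in nonincreasing order) are [2].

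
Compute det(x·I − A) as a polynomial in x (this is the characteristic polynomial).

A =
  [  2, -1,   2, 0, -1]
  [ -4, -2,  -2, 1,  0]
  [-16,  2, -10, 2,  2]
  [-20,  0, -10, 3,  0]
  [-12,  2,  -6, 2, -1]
x^5 + 8*x^4 + 25*x^3 + 38*x^2 + 28*x + 8

Expanding det(x·I − A) (e.g. by cofactor expansion or by noting that A is similar to its Jordan form J, which has the same characteristic polynomial as A) gives
  χ_A(x) = x^5 + 8*x^4 + 25*x^3 + 38*x^2 + 28*x + 8
which factors as (x + 1)^2*(x + 2)^3. The eigenvalues (with algebraic multiplicities) are λ = -2 with multiplicity 3, λ = -1 with multiplicity 2.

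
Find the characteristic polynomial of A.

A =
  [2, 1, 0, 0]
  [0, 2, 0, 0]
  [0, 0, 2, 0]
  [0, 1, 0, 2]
x^4 - 8*x^3 + 24*x^2 - 32*x + 16

Expanding det(x·I − A) (e.g. by cofactor expansion or by noting that A is similar to its Jordan form J, which has the same characteristic polynomial as A) gives
  χ_A(x) = x^4 - 8*x^3 + 24*x^2 - 32*x + 16
which factors as (x - 2)^4. The eigenvalues (with algebraic multiplicities) are λ = 2 with multiplicity 4.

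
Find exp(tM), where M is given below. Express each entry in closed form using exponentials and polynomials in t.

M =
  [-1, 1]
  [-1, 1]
e^{tM} =
  [1 - t, t]
  [-t, t + 1]

Strategy: write M = P · J · P⁻¹ where J is a Jordan canonical form, so e^{tM} = P · e^{tJ} · P⁻¹, and e^{tJ} can be computed block-by-block.

M has Jordan form
J =
  [0, 1]
  [0, 0]
(up to reordering of blocks).

Per-block formulas:
  For a 2×2 Jordan block J_2(0): exp(t · J_2(0)) = e^(0t)·(I + t·N), where N is the 2×2 nilpotent shift.

After assembling e^{tJ} and conjugating by P, we get:

e^{tM} =
  [1 - t, t]
  [-t, t + 1]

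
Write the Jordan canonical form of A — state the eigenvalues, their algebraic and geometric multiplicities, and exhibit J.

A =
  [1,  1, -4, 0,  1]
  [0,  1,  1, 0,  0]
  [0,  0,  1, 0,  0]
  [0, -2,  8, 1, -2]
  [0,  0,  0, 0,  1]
J_3(1) ⊕ J_1(1) ⊕ J_1(1)

The characteristic polynomial is
  det(x·I − A) = x^5 - 5*x^4 + 10*x^3 - 10*x^2 + 5*x - 1 = (x - 1)^5

Eigenvalues and multiplicities (the geometric multiplicity of λ is n − rank(A − λI), which equals the number of Jordan blocks for λ):
  λ = 1: algebraic multiplicity = 5, geometric multiplicity = 3

Determining the block sizes for each eigenvalue:
  λ = 1: with am = 5 and gm = 3, the partition is not yet determined (e.g. several partitions of 5 into 3 parts exist). Let N = A − (1)·I. Computing rank(N^1) = 2, rank(N^2) = 1, rank(N^3) = 0; the number of blocks of size ≥ j is rank(N^{j−1}) − rank(N^j), giving [3, 1, 1]. So we have 1 block(s) of size 3, 2 block(s) of size 1 → block sizes [3, 1, 1]

Assembling the blocks gives a Jordan form
J =
  [1, 1, 0, 0, 0]
  [0, 1, 1, 0, 0]
  [0, 0, 1, 0, 0]
  [0, 0, 0, 1, 0]
  [0, 0, 0, 0, 1]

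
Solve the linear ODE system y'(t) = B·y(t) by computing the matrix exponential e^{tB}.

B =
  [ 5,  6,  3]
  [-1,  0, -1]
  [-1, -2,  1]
e^{tB} =
  [3*t*exp(2*t) + exp(2*t), 6*t*exp(2*t), 3*t*exp(2*t)]
  [-t*exp(2*t), -2*t*exp(2*t) + exp(2*t), -t*exp(2*t)]
  [-t*exp(2*t), -2*t*exp(2*t), -t*exp(2*t) + exp(2*t)]

Strategy: write B = P · J · P⁻¹ where J is a Jordan canonical form, so e^{tB} = P · e^{tJ} · P⁻¹, and e^{tJ} can be computed block-by-block.

B has Jordan form
J =
  [2, 1, 0]
  [0, 2, 0]
  [0, 0, 2]
(up to reordering of blocks).

Per-block formulas:
  For a 2×2 Jordan block J_2(2): exp(t · J_2(2)) = e^(2t)·(I + t·N), where N is the 2×2 nilpotent shift.
  For a 1×1 block at λ = 2: exp(t · [2]) = [e^(2t)].

After assembling e^{tJ} and conjugating by P, we get:

e^{tB} =
  [3*t*exp(2*t) + exp(2*t), 6*t*exp(2*t), 3*t*exp(2*t)]
  [-t*exp(2*t), -2*t*exp(2*t) + exp(2*t), -t*exp(2*t)]
  [-t*exp(2*t), -2*t*exp(2*t), -t*exp(2*t) + exp(2*t)]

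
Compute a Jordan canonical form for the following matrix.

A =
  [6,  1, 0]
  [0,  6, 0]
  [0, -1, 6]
J_2(6) ⊕ J_1(6)

The characteristic polynomial is
  det(x·I − A) = x^3 - 18*x^2 + 108*x - 216 = (x - 6)^3

Eigenvalues and multiplicities (the geometric multiplicity of λ is n − rank(A − λI), which equals the number of Jordan blocks for λ):
  λ = 6: algebraic multiplicity = 3, geometric multiplicity = 2

Determining the block sizes for each eigenvalue:
  λ = 6: 2 blocks summing to 3 forces exactly one block of size 2 and the rest size 1 → block sizes [2, 1]

Assembling the blocks gives a Jordan form
J =
  [6, 1, 0]
  [0, 6, 0]
  [0, 0, 6]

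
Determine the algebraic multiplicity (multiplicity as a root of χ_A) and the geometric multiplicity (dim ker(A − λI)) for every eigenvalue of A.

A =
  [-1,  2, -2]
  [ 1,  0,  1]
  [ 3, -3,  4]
λ = 1: alg = 3, geom = 2

Step 1 — factor the characteristic polynomial to read off the algebraic multiplicities:
  χ_A(x) = (x - 1)^3

Step 2 — compute geometric multiplicities via the rank-nullity identity g(λ) = n − rank(A − λI):
  rank(A − (1)·I) = 1, so dim ker(A − (1)·I) = n − 1 = 2

Summary:
  λ = 1: algebraic multiplicity = 3, geometric multiplicity = 2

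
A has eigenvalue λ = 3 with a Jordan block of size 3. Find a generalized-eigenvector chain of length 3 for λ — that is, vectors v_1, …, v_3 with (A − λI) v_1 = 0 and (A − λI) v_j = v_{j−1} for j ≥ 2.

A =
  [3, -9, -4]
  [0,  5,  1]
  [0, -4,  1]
A Jordan chain for λ = 3 of length 3:
v_1 = (-2, 0, 0)ᵀ
v_2 = (-9, 2, -4)ᵀ
v_3 = (0, 1, 0)ᵀ

Let N = A − (3)·I. We want v_3 with N^3 v_3 = 0 but N^2 v_3 ≠ 0; then v_{j-1} := N · v_j for j = 3, …, 2.

Pick v_3 = (0, 1, 0)ᵀ.
Then v_2 = N · v_3 = (-9, 2, -4)ᵀ.
Then v_1 = N · v_2 = (-2, 0, 0)ᵀ.

Sanity check: (A − (3)·I) v_1 = (0, 0, 0)ᵀ = 0. ✓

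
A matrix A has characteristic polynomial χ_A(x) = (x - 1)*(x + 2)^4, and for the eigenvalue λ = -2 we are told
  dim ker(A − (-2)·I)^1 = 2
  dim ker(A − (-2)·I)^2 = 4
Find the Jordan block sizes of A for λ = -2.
Block sizes for λ = -2: [2, 2]

From the dimensions of kernels of powers, the number of Jordan blocks of size at least j is d_j − d_{j−1} where d_j = dim ker(N^j) (with d_0 = 0). Computing the differences gives [2, 2].
The number of blocks of size exactly k is (#blocks of size ≥ k) − (#blocks of size ≥ k + 1), so the partition is: 2 block(s) of size 2.
In nonincreasing order the block sizes are [2, 2].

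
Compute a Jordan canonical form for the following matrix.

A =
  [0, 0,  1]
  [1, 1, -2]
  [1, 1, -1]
J_3(0)

The characteristic polynomial is
  det(x·I − A) = x^3

Eigenvalues and multiplicities (the geometric multiplicity of λ is n − rank(A − λI), which equals the number of Jordan blocks for λ):
  λ = 0: algebraic multiplicity = 3, geometric multiplicity = 1

Determining the block sizes for each eigenvalue:
  λ = 0: one block (gm = 1), so the single block has size am = 3 → block sizes [3]

Assembling the blocks gives a Jordan form
J =
  [0, 1, 0]
  [0, 0, 1]
  [0, 0, 0]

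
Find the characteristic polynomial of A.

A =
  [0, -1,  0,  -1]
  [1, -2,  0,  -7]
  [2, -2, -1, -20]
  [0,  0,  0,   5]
x^4 - 2*x^3 - 12*x^2 - 14*x - 5

Expanding det(x·I − A) (e.g. by cofactor expansion or by noting that A is similar to its Jordan form J, which has the same characteristic polynomial as A) gives
  χ_A(x) = x^4 - 2*x^3 - 12*x^2 - 14*x - 5
which factors as (x - 5)*(x + 1)^3. The eigenvalues (with algebraic multiplicities) are λ = -1 with multiplicity 3, λ = 5 with multiplicity 1.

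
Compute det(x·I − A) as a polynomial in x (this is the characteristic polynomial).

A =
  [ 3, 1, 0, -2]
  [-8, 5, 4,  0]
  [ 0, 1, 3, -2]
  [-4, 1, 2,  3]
x^4 - 14*x^3 + 72*x^2 - 162*x + 135

Expanding det(x·I − A) (e.g. by cofactor expansion or by noting that A is similar to its Jordan form J, which has the same characteristic polynomial as A) gives
  χ_A(x) = x^4 - 14*x^3 + 72*x^2 - 162*x + 135
which factors as (x - 5)*(x - 3)^3. The eigenvalues (with algebraic multiplicities) are λ = 3 with multiplicity 3, λ = 5 with multiplicity 1.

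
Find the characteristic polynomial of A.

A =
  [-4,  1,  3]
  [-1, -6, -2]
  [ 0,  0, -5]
x^3 + 15*x^2 + 75*x + 125

Expanding det(x·I − A) (e.g. by cofactor expansion or by noting that A is similar to its Jordan form J, which has the same characteristic polynomial as A) gives
  χ_A(x) = x^3 + 15*x^2 + 75*x + 125
which factors as (x + 5)^3. The eigenvalues (with algebraic multiplicities) are λ = -5 with multiplicity 3.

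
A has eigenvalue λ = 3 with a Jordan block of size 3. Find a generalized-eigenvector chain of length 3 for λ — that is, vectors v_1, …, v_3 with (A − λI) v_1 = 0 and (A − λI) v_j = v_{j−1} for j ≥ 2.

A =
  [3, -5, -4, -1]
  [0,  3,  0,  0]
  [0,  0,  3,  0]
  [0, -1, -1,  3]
A Jordan chain for λ = 3 of length 3:
v_1 = (1, 0, 0, 0)ᵀ
v_2 = (-5, 0, 0, -1)ᵀ
v_3 = (0, 1, 0, 0)ᵀ

Let N = A − (3)·I. We want v_3 with N^3 v_3 = 0 but N^2 v_3 ≠ 0; then v_{j-1} := N · v_j for j = 3, …, 2.

Pick v_3 = (0, 1, 0, 0)ᵀ.
Then v_2 = N · v_3 = (-5, 0, 0, -1)ᵀ.
Then v_1 = N · v_2 = (1, 0, 0, 0)ᵀ.

Sanity check: (A − (3)·I) v_1 = (0, 0, 0, 0)ᵀ = 0. ✓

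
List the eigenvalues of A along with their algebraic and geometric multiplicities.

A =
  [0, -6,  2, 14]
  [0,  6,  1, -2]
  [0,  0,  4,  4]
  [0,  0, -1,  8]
λ = 0: alg = 1, geom = 1; λ = 6: alg = 3, geom = 2

Step 1 — factor the characteristic polynomial to read off the algebraic multiplicities:
  χ_A(x) = x*(x - 6)^3

Step 2 — compute geometric multiplicities via the rank-nullity identity g(λ) = n − rank(A − λI):
  rank(A − (0)·I) = 3, so dim ker(A − (0)·I) = n − 3 = 1
  rank(A − (6)·I) = 2, so dim ker(A − (6)·I) = n − 2 = 2

Summary:
  λ = 0: algebraic multiplicity = 1, geometric multiplicity = 1
  λ = 6: algebraic multiplicity = 3, geometric multiplicity = 2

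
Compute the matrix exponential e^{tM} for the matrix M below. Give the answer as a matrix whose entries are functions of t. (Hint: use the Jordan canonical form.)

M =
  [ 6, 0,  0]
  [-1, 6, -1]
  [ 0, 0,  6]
e^{tM} =
  [exp(6*t), 0, 0]
  [-t*exp(6*t), exp(6*t), -t*exp(6*t)]
  [0, 0, exp(6*t)]

Strategy: write M = P · J · P⁻¹ where J is a Jordan canonical form, so e^{tM} = P · e^{tJ} · P⁻¹, and e^{tJ} can be computed block-by-block.

M has Jordan form
J =
  [6, 1, 0]
  [0, 6, 0]
  [0, 0, 6]
(up to reordering of blocks).

Per-block formulas:
  For a 2×2 Jordan block J_2(6): exp(t · J_2(6)) = e^(6t)·(I + t·N), where N is the 2×2 nilpotent shift.
  For a 1×1 block at λ = 6: exp(t · [6]) = [e^(6t)].

After assembling e^{tJ} and conjugating by P, we get:

e^{tM} =
  [exp(6*t), 0, 0]
  [-t*exp(6*t), exp(6*t), -t*exp(6*t)]
  [0, 0, exp(6*t)]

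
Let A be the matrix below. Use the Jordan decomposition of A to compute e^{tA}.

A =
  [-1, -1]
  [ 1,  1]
e^{tA} =
  [1 - t, -t]
  [t, t + 1]

Strategy: write A = P · J · P⁻¹ where J is a Jordan canonical form, so e^{tA} = P · e^{tJ} · P⁻¹, and e^{tJ} can be computed block-by-block.

A has Jordan form
J =
  [0, 1]
  [0, 0]
(up to reordering of blocks).

Per-block formulas:
  For a 2×2 Jordan block J_2(0): exp(t · J_2(0)) = e^(0t)·(I + t·N), where N is the 2×2 nilpotent shift.

After assembling e^{tJ} and conjugating by P, we get:

e^{tA} =
  [1 - t, -t]
  [t, t + 1]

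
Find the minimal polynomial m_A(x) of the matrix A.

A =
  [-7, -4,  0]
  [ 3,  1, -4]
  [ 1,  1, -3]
x^3 + 9*x^2 + 27*x + 27

The characteristic polynomial is χ_A(x) = (x + 3)^3, so the eigenvalues are known. The minimal polynomial is
  m_A(x) = Π_λ (x − λ)^{k_λ}
where k_λ is the size of the *largest* Jordan block for λ (equivalently, the smallest k with (A − λI)^k v = 0 for every generalised eigenvector v of λ).

  λ = -3: largest Jordan block has size 3, contributing (x + 3)^3

So m_A(x) = (x + 3)^3 = x^3 + 9*x^2 + 27*x + 27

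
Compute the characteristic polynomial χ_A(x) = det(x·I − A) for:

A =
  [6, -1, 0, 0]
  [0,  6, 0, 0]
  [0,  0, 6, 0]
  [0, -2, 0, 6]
x^4 - 24*x^3 + 216*x^2 - 864*x + 1296

Expanding det(x·I − A) (e.g. by cofactor expansion or by noting that A is similar to its Jordan form J, which has the same characteristic polynomial as A) gives
  χ_A(x) = x^4 - 24*x^3 + 216*x^2 - 864*x + 1296
which factors as (x - 6)^4. The eigenvalues (with algebraic multiplicities) are λ = 6 with multiplicity 4.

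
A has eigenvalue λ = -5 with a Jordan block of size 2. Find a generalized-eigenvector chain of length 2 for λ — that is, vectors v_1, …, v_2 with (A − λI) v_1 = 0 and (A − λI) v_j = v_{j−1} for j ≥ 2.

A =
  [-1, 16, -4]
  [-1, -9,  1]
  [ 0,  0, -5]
A Jordan chain for λ = -5 of length 2:
v_1 = (4, -1, 0)ᵀ
v_2 = (1, 0, 0)ᵀ

Let N = A − (-5)·I. We want v_2 with N^2 v_2 = 0 but N^1 v_2 ≠ 0; then v_{j-1} := N · v_j for j = 2, …, 2.

Pick v_2 = (1, 0, 0)ᵀ.
Then v_1 = N · v_2 = (4, -1, 0)ᵀ.

Sanity check: (A − (-5)·I) v_1 = (0, 0, 0)ᵀ = 0. ✓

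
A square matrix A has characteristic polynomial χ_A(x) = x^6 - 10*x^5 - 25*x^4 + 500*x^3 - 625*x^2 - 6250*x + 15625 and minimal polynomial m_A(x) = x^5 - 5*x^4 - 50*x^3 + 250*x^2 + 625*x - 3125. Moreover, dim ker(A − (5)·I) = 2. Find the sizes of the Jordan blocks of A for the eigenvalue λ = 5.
Block sizes for λ = 5: [3, 1]

Step 1 — from the characteristic polynomial, algebraic multiplicity of λ = 5 is 4. From dim ker(A − (5)·I) = 2, there are exactly 2 Jordan blocks for λ = 5.
Step 2 — from the minimal polynomial, the factor (x − 5)^3 tells us the largest block for λ = 5 has size 3.
Step 3 — with total size 4, 2 blocks, and largest block 3, the block sizes (in nonincreasing order) are [3, 1].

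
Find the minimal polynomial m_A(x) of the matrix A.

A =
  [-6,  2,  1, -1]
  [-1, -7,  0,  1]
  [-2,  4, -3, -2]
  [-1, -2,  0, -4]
x^3 + 15*x^2 + 75*x + 125

The characteristic polynomial is χ_A(x) = (x + 5)^4, so the eigenvalues are known. The minimal polynomial is
  m_A(x) = Π_λ (x − λ)^{k_λ}
where k_λ is the size of the *largest* Jordan block for λ (equivalently, the smallest k with (A − λI)^k v = 0 for every generalised eigenvector v of λ).

  λ = -5: largest Jordan block has size 3, contributing (x + 5)^3

So m_A(x) = (x + 5)^3 = x^3 + 15*x^2 + 75*x + 125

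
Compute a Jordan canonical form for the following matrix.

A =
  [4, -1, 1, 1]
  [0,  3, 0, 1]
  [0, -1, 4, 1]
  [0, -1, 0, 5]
J_3(4) ⊕ J_1(4)

The characteristic polynomial is
  det(x·I − A) = x^4 - 16*x^3 + 96*x^2 - 256*x + 256 = (x - 4)^4

Eigenvalues and multiplicities (the geometric multiplicity of λ is n − rank(A − λI), which equals the number of Jordan blocks for λ):
  λ = 4: algebraic multiplicity = 4, geometric multiplicity = 2

Determining the block sizes for each eigenvalue:
  λ = 4: with am = 4 and gm = 2, the partition is not yet determined (e.g. several partitions of 4 into 2 parts exist). Let N = A − (4)·I. Computing rank(N^1) = 2, rank(N^2) = 1, rank(N^3) = 0; the number of blocks of size ≥ j is rank(N^{j−1}) − rank(N^j), giving [2, 1, 1]. So we have 1 block(s) of size 3, 1 block(s) of size 1 → block sizes [3, 1]

Assembling the blocks gives a Jordan form
J =
  [4, 1, 0, 0]
  [0, 4, 1, 0]
  [0, 0, 4, 0]
  [0, 0, 0, 4]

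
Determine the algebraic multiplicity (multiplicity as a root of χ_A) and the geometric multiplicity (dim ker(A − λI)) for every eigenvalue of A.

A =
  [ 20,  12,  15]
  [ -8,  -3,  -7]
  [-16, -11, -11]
λ = 2: alg = 3, geom = 1

Step 1 — factor the characteristic polynomial to read off the algebraic multiplicities:
  χ_A(x) = (x - 2)^3

Step 2 — compute geometric multiplicities via the rank-nullity identity g(λ) = n − rank(A − λI):
  rank(A − (2)·I) = 2, so dim ker(A − (2)·I) = n − 2 = 1

Summary:
  λ = 2: algebraic multiplicity = 3, geometric multiplicity = 1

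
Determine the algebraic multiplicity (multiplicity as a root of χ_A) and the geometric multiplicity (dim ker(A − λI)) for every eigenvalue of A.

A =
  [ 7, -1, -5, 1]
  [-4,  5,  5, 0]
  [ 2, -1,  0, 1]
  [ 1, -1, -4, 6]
λ = 4: alg = 2, geom = 1; λ = 5: alg = 2, geom = 1

Step 1 — factor the characteristic polynomial to read off the algebraic multiplicities:
  χ_A(x) = (x - 5)^2*(x - 4)^2

Step 2 — compute geometric multiplicities via the rank-nullity identity g(λ) = n − rank(A − λI):
  rank(A − (4)·I) = 3, so dim ker(A − (4)·I) = n − 3 = 1
  rank(A − (5)·I) = 3, so dim ker(A − (5)·I) = n − 3 = 1

Summary:
  λ = 4: algebraic multiplicity = 2, geometric multiplicity = 1
  λ = 5: algebraic multiplicity = 2, geometric multiplicity = 1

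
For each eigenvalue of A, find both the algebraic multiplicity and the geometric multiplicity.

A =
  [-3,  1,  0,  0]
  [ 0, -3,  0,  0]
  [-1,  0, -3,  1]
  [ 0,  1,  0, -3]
λ = -3: alg = 4, geom = 2

Step 1 — factor the characteristic polynomial to read off the algebraic multiplicities:
  χ_A(x) = (x + 3)^4

Step 2 — compute geometric multiplicities via the rank-nullity identity g(λ) = n − rank(A − λI):
  rank(A − (-3)·I) = 2, so dim ker(A − (-3)·I) = n − 2 = 2

Summary:
  λ = -3: algebraic multiplicity = 4, geometric multiplicity = 2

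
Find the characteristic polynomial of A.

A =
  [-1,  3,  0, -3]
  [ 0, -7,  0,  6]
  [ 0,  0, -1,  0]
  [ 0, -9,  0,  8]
x^4 + x^3 - 3*x^2 - 5*x - 2

Expanding det(x·I − A) (e.g. by cofactor expansion or by noting that A is similar to its Jordan form J, which has the same characteristic polynomial as A) gives
  χ_A(x) = x^4 + x^3 - 3*x^2 - 5*x - 2
which factors as (x - 2)*(x + 1)^3. The eigenvalues (with algebraic multiplicities) are λ = -1 with multiplicity 3, λ = 2 with multiplicity 1.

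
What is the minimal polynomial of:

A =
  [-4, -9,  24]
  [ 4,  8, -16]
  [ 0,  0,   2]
x^2 - 4*x + 4

The characteristic polynomial is χ_A(x) = (x - 2)^3, so the eigenvalues are known. The minimal polynomial is
  m_A(x) = Π_λ (x − λ)^{k_λ}
where k_λ is the size of the *largest* Jordan block for λ (equivalently, the smallest k with (A − λI)^k v = 0 for every generalised eigenvector v of λ).

  λ = 2: largest Jordan block has size 2, contributing (x − 2)^2

So m_A(x) = (x - 2)^2 = x^2 - 4*x + 4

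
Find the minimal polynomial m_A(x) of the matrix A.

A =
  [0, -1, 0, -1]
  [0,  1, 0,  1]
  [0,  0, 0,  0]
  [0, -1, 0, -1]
x^2

The characteristic polynomial is χ_A(x) = x^4, so the eigenvalues are known. The minimal polynomial is
  m_A(x) = Π_λ (x − λ)^{k_λ}
where k_λ is the size of the *largest* Jordan block for λ (equivalently, the smallest k with (A − λI)^k v = 0 for every generalised eigenvector v of λ).

  λ = 0: largest Jordan block has size 2, contributing (x − 0)^2

So m_A(x) = x^2 = x^2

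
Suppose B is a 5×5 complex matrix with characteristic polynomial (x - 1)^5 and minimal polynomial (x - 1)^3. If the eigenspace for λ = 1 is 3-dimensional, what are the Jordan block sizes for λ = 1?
Block sizes for λ = 1: [3, 1, 1]

Step 1 — from the characteristic polynomial, algebraic multiplicity of λ = 1 is 5. From dim ker(B − (1)·I) = 3, there are exactly 3 Jordan blocks for λ = 1.
Step 2 — from the minimal polynomial, the factor (x − 1)^3 tells us the largest block for λ = 1 has size 3.
Step 3 — with total size 5, 3 blocks, and largest block 3, the block sizes (in nonincreasing order) are [3, 1, 1].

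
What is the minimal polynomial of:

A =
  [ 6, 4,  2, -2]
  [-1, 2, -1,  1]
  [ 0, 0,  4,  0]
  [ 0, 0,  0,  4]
x^2 - 8*x + 16

The characteristic polynomial is χ_A(x) = (x - 4)^4, so the eigenvalues are known. The minimal polynomial is
  m_A(x) = Π_λ (x − λ)^{k_λ}
where k_λ is the size of the *largest* Jordan block for λ (equivalently, the smallest k with (A − λI)^k v = 0 for every generalised eigenvector v of λ).

  λ = 4: largest Jordan block has size 2, contributing (x − 4)^2

So m_A(x) = (x - 4)^2 = x^2 - 8*x + 16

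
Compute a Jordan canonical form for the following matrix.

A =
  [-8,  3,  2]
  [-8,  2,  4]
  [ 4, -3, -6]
J_2(-4) ⊕ J_1(-4)

The characteristic polynomial is
  det(x·I − A) = x^3 + 12*x^2 + 48*x + 64 = (x + 4)^3

Eigenvalues and multiplicities (the geometric multiplicity of λ is n − rank(A − λI), which equals the number of Jordan blocks for λ):
  λ = -4: algebraic multiplicity = 3, geometric multiplicity = 2

Determining the block sizes for each eigenvalue:
  λ = -4: 2 blocks summing to 3 forces exactly one block of size 2 and the rest size 1 → block sizes [2, 1]

Assembling the blocks gives a Jordan form
J =
  [-4,  1,  0]
  [ 0, -4,  0]
  [ 0,  0, -4]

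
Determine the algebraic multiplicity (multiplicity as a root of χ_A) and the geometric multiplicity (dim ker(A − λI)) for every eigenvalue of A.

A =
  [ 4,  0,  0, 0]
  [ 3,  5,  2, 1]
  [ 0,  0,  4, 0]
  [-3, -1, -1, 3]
λ = 4: alg = 4, geom = 2

Step 1 — factor the characteristic polynomial to read off the algebraic multiplicities:
  χ_A(x) = (x - 4)^4

Step 2 — compute geometric multiplicities via the rank-nullity identity g(λ) = n − rank(A − λI):
  rank(A − (4)·I) = 2, so dim ker(A − (4)·I) = n − 2 = 2

Summary:
  λ = 4: algebraic multiplicity = 4, geometric multiplicity = 2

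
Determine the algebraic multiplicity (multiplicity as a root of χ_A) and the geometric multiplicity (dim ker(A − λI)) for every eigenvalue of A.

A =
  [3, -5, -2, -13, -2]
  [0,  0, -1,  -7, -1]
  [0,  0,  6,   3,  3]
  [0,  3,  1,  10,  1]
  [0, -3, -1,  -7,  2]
λ = 3: alg = 3, geom = 2; λ = 6: alg = 2, geom = 1

Step 1 — factor the characteristic polynomial to read off the algebraic multiplicities:
  χ_A(x) = (x - 6)^2*(x - 3)^3

Step 2 — compute geometric multiplicities via the rank-nullity identity g(λ) = n − rank(A − λI):
  rank(A − (3)·I) = 3, so dim ker(A − (3)·I) = n − 3 = 2
  rank(A − (6)·I) = 4, so dim ker(A − (6)·I) = n − 4 = 1

Summary:
  λ = 3: algebraic multiplicity = 3, geometric multiplicity = 2
  λ = 6: algebraic multiplicity = 2, geometric multiplicity = 1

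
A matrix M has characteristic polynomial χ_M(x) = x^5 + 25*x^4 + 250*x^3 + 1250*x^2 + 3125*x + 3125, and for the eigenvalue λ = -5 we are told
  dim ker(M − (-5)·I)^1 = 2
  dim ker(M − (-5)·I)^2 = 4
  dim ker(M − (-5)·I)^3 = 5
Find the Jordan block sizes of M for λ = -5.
Block sizes for λ = -5: [3, 2]

From the dimensions of kernels of powers, the number of Jordan blocks of size at least j is d_j − d_{j−1} where d_j = dim ker(N^j) (with d_0 = 0). Computing the differences gives [2, 2, 1].
The number of blocks of size exactly k is (#blocks of size ≥ k) − (#blocks of size ≥ k + 1), so the partition is: 1 block(s) of size 2, 1 block(s) of size 3.
In nonincreasing order the block sizes are [3, 2].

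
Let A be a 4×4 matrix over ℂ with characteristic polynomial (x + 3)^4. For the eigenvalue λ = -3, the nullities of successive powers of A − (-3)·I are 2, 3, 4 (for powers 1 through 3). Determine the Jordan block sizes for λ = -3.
Block sizes for λ = -3: [3, 1]

From the dimensions of kernels of powers, the number of Jordan blocks of size at least j is d_j − d_{j−1} where d_j = dim ker(N^j) (with d_0 = 0). Computing the differences gives [2, 1, 1].
The number of blocks of size exactly k is (#blocks of size ≥ k) − (#blocks of size ≥ k + 1), so the partition is: 1 block(s) of size 1, 1 block(s) of size 3.
In nonincreasing order the block sizes are [3, 1].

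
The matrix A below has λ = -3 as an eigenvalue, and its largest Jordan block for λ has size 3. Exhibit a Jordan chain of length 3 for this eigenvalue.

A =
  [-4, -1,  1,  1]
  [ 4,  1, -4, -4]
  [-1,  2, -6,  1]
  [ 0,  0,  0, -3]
A Jordan chain for λ = -3 of length 3:
v_1 = (-4, 16, 12, 0)ᵀ
v_2 = (-1, 4, -1, 0)ᵀ
v_3 = (1, 0, 0, 0)ᵀ

Let N = A − (-3)·I. We want v_3 with N^3 v_3 = 0 but N^2 v_3 ≠ 0; then v_{j-1} := N · v_j for j = 3, …, 2.

Pick v_3 = (1, 0, 0, 0)ᵀ.
Then v_2 = N · v_3 = (-1, 4, -1, 0)ᵀ.
Then v_1 = N · v_2 = (-4, 16, 12, 0)ᵀ.

Sanity check: (A − (-3)·I) v_1 = (0, 0, 0, 0)ᵀ = 0. ✓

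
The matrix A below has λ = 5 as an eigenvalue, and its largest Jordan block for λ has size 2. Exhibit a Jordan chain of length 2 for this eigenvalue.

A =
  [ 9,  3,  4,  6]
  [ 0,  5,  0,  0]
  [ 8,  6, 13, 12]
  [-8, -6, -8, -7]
A Jordan chain for λ = 5 of length 2:
v_1 = (4, 0, 8, -8)ᵀ
v_2 = (1, 0, 0, 0)ᵀ

Let N = A − (5)·I. We want v_2 with N^2 v_2 = 0 but N^1 v_2 ≠ 0; then v_{j-1} := N · v_j for j = 2, …, 2.

Pick v_2 = (1, 0, 0, 0)ᵀ.
Then v_1 = N · v_2 = (4, 0, 8, -8)ᵀ.

Sanity check: (A − (5)·I) v_1 = (0, 0, 0, 0)ᵀ = 0. ✓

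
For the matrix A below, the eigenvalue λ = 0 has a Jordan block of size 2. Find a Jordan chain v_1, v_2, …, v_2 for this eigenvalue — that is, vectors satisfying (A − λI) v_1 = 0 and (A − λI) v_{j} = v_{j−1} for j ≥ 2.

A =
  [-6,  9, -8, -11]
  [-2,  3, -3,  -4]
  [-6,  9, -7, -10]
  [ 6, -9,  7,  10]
A Jordan chain for λ = 0 of length 2:
v_1 = (-6, -2, -6, 6)ᵀ
v_2 = (1, 0, 0, 0)ᵀ

Let N = A − (0)·I. We want v_2 with N^2 v_2 = 0 but N^1 v_2 ≠ 0; then v_{j-1} := N · v_j for j = 2, …, 2.

Pick v_2 = (1, 0, 0, 0)ᵀ.
Then v_1 = N · v_2 = (-6, -2, -6, 6)ᵀ.

Sanity check: (A − (0)·I) v_1 = (0, 0, 0, 0)ᵀ = 0. ✓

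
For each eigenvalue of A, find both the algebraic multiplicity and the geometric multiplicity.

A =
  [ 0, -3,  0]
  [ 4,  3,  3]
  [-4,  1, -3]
λ = 0: alg = 3, geom = 1

Step 1 — factor the characteristic polynomial to read off the algebraic multiplicities:
  χ_A(x) = x^3

Step 2 — compute geometric multiplicities via the rank-nullity identity g(λ) = n − rank(A − λI):
  rank(A − (0)·I) = 2, so dim ker(A − (0)·I) = n − 2 = 1

Summary:
  λ = 0: algebraic multiplicity = 3, geometric multiplicity = 1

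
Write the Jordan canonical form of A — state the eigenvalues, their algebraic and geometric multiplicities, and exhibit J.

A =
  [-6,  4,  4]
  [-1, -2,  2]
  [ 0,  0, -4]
J_2(-4) ⊕ J_1(-4)

The characteristic polynomial is
  det(x·I − A) = x^3 + 12*x^2 + 48*x + 64 = (x + 4)^3

Eigenvalues and multiplicities (the geometric multiplicity of λ is n − rank(A − λI), which equals the number of Jordan blocks for λ):
  λ = -4: algebraic multiplicity = 3, geometric multiplicity = 2

Determining the block sizes for each eigenvalue:
  λ = -4: 2 blocks summing to 3 forces exactly one block of size 2 and the rest size 1 → block sizes [2, 1]

Assembling the blocks gives a Jordan form
J =
  [-4,  1,  0]
  [ 0, -4,  0]
  [ 0,  0, -4]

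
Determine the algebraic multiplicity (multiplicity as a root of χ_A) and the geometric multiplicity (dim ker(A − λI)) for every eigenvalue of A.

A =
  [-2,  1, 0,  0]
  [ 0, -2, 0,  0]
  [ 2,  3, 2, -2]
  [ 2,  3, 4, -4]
λ = -2: alg = 3, geom = 2; λ = 0: alg = 1, geom = 1

Step 1 — factor the characteristic polynomial to read off the algebraic multiplicities:
  χ_A(x) = x*(x + 2)^3

Step 2 — compute geometric multiplicities via the rank-nullity identity g(λ) = n − rank(A − λI):
  rank(A − (-2)·I) = 2, so dim ker(A − (-2)·I) = n − 2 = 2
  rank(A − (0)·I) = 3, so dim ker(A − (0)·I) = n − 3 = 1

Summary:
  λ = -2: algebraic multiplicity = 3, geometric multiplicity = 2
  λ = 0: algebraic multiplicity = 1, geometric multiplicity = 1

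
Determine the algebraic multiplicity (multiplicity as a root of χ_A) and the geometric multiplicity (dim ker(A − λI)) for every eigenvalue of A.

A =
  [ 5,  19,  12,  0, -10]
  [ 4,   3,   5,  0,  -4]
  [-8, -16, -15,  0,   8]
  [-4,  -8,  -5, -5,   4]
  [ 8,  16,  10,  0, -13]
λ = -5: alg = 5, geom = 3

Step 1 — factor the characteristic polynomial to read off the algebraic multiplicities:
  χ_A(x) = (x + 5)^5

Step 2 — compute geometric multiplicities via the rank-nullity identity g(λ) = n − rank(A − λI):
  rank(A − (-5)·I) = 2, so dim ker(A − (-5)·I) = n − 2 = 3

Summary:
  λ = -5: algebraic multiplicity = 5, geometric multiplicity = 3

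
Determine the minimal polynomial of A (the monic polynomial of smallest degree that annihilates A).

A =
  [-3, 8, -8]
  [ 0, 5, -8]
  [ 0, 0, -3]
x^2 - 2*x - 15

The characteristic polynomial is χ_A(x) = (x - 5)*(x + 3)^2, so the eigenvalues are known. The minimal polynomial is
  m_A(x) = Π_λ (x − λ)^{k_λ}
where k_λ is the size of the *largest* Jordan block for λ (equivalently, the smallest k with (A − λI)^k v = 0 for every generalised eigenvector v of λ).

  λ = -3: largest Jordan block has size 1, contributing (x + 3)
  λ = 5: largest Jordan block has size 1, contributing (x − 5)

So m_A(x) = (x - 5)*(x + 3) = x^2 - 2*x - 15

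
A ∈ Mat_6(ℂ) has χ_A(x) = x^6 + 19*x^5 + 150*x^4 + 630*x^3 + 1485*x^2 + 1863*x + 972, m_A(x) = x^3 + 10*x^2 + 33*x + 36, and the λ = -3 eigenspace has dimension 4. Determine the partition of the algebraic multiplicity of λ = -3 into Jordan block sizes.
Block sizes for λ = -3: [2, 1, 1, 1]

Step 1 — from the characteristic polynomial, algebraic multiplicity of λ = -3 is 5. From dim ker(A − (-3)·I) = 4, there are exactly 4 Jordan blocks for λ = -3.
Step 2 — from the minimal polynomial, the factor (x + 3)^2 tells us the largest block for λ = -3 has size 2.
Step 3 — with total size 5, 4 blocks, and largest block 2, the block sizes (in nonincreasing order) are [2, 1, 1, 1].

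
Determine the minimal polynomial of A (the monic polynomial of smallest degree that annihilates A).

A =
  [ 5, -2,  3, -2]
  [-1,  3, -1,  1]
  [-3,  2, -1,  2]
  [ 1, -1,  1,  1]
x^2 - 4*x + 4

The characteristic polynomial is χ_A(x) = (x - 2)^4, so the eigenvalues are known. The minimal polynomial is
  m_A(x) = Π_λ (x − λ)^{k_λ}
where k_λ is the size of the *largest* Jordan block for λ (equivalently, the smallest k with (A − λI)^k v = 0 for every generalised eigenvector v of λ).

  λ = 2: largest Jordan block has size 2, contributing (x − 2)^2

So m_A(x) = (x - 2)^2 = x^2 - 4*x + 4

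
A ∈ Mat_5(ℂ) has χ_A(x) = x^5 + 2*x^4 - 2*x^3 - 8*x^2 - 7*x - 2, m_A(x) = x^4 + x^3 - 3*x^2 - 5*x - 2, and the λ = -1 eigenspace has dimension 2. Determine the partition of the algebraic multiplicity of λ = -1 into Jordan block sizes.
Block sizes for λ = -1: [3, 1]

Step 1 — from the characteristic polynomial, algebraic multiplicity of λ = -1 is 4. From dim ker(A − (-1)·I) = 2, there are exactly 2 Jordan blocks for λ = -1.
Step 2 — from the minimal polynomial, the factor (x + 1)^3 tells us the largest block for λ = -1 has size 3.
Step 3 — with total size 4, 2 blocks, and largest block 3, the block sizes (in nonincreasing order) are [3, 1].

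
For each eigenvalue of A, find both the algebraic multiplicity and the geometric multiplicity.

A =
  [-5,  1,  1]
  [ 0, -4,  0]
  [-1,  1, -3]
λ = -4: alg = 3, geom = 2

Step 1 — factor the characteristic polynomial to read off the algebraic multiplicities:
  χ_A(x) = (x + 4)^3

Step 2 — compute geometric multiplicities via the rank-nullity identity g(λ) = n − rank(A − λI):
  rank(A − (-4)·I) = 1, so dim ker(A − (-4)·I) = n − 1 = 2

Summary:
  λ = -4: algebraic multiplicity = 3, geometric multiplicity = 2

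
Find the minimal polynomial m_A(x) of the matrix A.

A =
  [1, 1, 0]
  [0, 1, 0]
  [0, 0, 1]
x^2 - 2*x + 1

The characteristic polynomial is χ_A(x) = (x - 1)^3, so the eigenvalues are known. The minimal polynomial is
  m_A(x) = Π_λ (x − λ)^{k_λ}
where k_λ is the size of the *largest* Jordan block for λ (equivalently, the smallest k with (A − λI)^k v = 0 for every generalised eigenvector v of λ).

  λ = 1: largest Jordan block has size 2, contributing (x − 1)^2

So m_A(x) = (x - 1)^2 = x^2 - 2*x + 1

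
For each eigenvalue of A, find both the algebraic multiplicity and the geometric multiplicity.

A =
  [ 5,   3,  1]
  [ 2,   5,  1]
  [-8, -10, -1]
λ = 3: alg = 3, geom = 1

Step 1 — factor the characteristic polynomial to read off the algebraic multiplicities:
  χ_A(x) = (x - 3)^3

Step 2 — compute geometric multiplicities via the rank-nullity identity g(λ) = n − rank(A − λI):
  rank(A − (3)·I) = 2, so dim ker(A − (3)·I) = n − 2 = 1

Summary:
  λ = 3: algebraic multiplicity = 3, geometric multiplicity = 1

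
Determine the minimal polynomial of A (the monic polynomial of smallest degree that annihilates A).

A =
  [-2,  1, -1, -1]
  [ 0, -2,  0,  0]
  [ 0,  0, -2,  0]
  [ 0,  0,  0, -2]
x^2 + 4*x + 4

The characteristic polynomial is χ_A(x) = (x + 2)^4, so the eigenvalues are known. The minimal polynomial is
  m_A(x) = Π_λ (x − λ)^{k_λ}
where k_λ is the size of the *largest* Jordan block for λ (equivalently, the smallest k with (A − λI)^k v = 0 for every generalised eigenvector v of λ).

  λ = -2: largest Jordan block has size 2, contributing (x + 2)^2

So m_A(x) = (x + 2)^2 = x^2 + 4*x + 4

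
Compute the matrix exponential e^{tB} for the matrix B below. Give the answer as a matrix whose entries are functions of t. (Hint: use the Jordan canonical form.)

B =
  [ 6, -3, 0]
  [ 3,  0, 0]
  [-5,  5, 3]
e^{tB} =
  [3*t*exp(3*t) + exp(3*t), -3*t*exp(3*t), 0]
  [3*t*exp(3*t), -3*t*exp(3*t) + exp(3*t), 0]
  [-5*t*exp(3*t), 5*t*exp(3*t), exp(3*t)]

Strategy: write B = P · J · P⁻¹ where J is a Jordan canonical form, so e^{tB} = P · e^{tJ} · P⁻¹, and e^{tJ} can be computed block-by-block.

B has Jordan form
J =
  [3, 1, 0]
  [0, 3, 0]
  [0, 0, 3]
(up to reordering of blocks).

Per-block formulas:
  For a 1×1 block at λ = 3: exp(t · [3]) = [e^(3t)].
  For a 2×2 Jordan block J_2(3): exp(t · J_2(3)) = e^(3t)·(I + t·N), where N is the 2×2 nilpotent shift.

After assembling e^{tJ} and conjugating by P, we get:

e^{tB} =
  [3*t*exp(3*t) + exp(3*t), -3*t*exp(3*t), 0]
  [3*t*exp(3*t), -3*t*exp(3*t) + exp(3*t), 0]
  [-5*t*exp(3*t), 5*t*exp(3*t), exp(3*t)]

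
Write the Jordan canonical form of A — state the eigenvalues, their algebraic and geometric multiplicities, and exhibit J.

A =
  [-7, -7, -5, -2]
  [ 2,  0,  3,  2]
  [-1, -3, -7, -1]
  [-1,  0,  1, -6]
J_3(-5) ⊕ J_1(-5)

The characteristic polynomial is
  det(x·I − A) = x^4 + 20*x^3 + 150*x^2 + 500*x + 625 = (x + 5)^4

Eigenvalues and multiplicities (the geometric multiplicity of λ is n − rank(A − λI), which equals the number of Jordan blocks for λ):
  λ = -5: algebraic multiplicity = 4, geometric multiplicity = 2

Determining the block sizes for each eigenvalue:
  λ = -5: with am = 4 and gm = 2, the partition is not yet determined (e.g. several partitions of 4 into 2 parts exist). Let N = A − (-5)·I. Computing rank(N^1) = 2, rank(N^2) = 1, rank(N^3) = 0; the number of blocks of size ≥ j is rank(N^{j−1}) − rank(N^j), giving [2, 1, 1]. So we have 1 block(s) of size 3, 1 block(s) of size 1 → block sizes [3, 1]

Assembling the blocks gives a Jordan form
J =
  [-5,  1,  0,  0]
  [ 0, -5,  1,  0]
  [ 0,  0, -5,  0]
  [ 0,  0,  0, -5]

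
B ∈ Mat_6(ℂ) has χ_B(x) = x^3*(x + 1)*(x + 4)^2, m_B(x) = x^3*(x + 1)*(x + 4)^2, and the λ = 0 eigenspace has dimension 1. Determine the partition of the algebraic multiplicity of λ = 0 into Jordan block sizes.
Block sizes for λ = 0: [3]

Step 1 — from the characteristic polynomial, algebraic multiplicity of λ = 0 is 3. From dim ker(B − (0)·I) = 1, there are exactly 1 Jordan blocks for λ = 0.
Step 2 — from the minimal polynomial, the factor (x − 0)^3 tells us the largest block for λ = 0 has size 3.
Step 3 — with total size 3, 1 blocks, and largest block 3, the block sizes (in nonincreasing order) are [3].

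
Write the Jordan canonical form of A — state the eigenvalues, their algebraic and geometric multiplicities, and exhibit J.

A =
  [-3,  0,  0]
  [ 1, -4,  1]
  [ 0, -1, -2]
J_3(-3)

The characteristic polynomial is
  det(x·I − A) = x^3 + 9*x^2 + 27*x + 27 = (x + 3)^3

Eigenvalues and multiplicities (the geometric multiplicity of λ is n − rank(A − λI), which equals the number of Jordan blocks for λ):
  λ = -3: algebraic multiplicity = 3, geometric multiplicity = 1

Determining the block sizes for each eigenvalue:
  λ = -3: one block (gm = 1), so the single block has size am = 3 → block sizes [3]

Assembling the blocks gives a Jordan form
J =
  [-3,  1,  0]
  [ 0, -3,  1]
  [ 0,  0, -3]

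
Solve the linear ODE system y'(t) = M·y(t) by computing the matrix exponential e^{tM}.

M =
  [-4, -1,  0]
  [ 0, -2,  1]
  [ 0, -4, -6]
e^{tM} =
  [exp(-4*t), -t^2*exp(-4*t) - t*exp(-4*t), -t^2*exp(-4*t)/2]
  [0, 2*t*exp(-4*t) + exp(-4*t), t*exp(-4*t)]
  [0, -4*t*exp(-4*t), -2*t*exp(-4*t) + exp(-4*t)]

Strategy: write M = P · J · P⁻¹ where J is a Jordan canonical form, so e^{tM} = P · e^{tJ} · P⁻¹, and e^{tJ} can be computed block-by-block.

M has Jordan form
J =
  [-4,  1,  0]
  [ 0, -4,  1]
  [ 0,  0, -4]
(up to reordering of blocks).

Per-block formulas:
  For a 3×3 Jordan block J_3(-4): exp(t · J_3(-4)) = e^(-4t)·(I + t·N + (t^2/2)·N^2), where N is the 3×3 nilpotent shift.

After assembling e^{tJ} and conjugating by P, we get:

e^{tM} =
  [exp(-4*t), -t^2*exp(-4*t) - t*exp(-4*t), -t^2*exp(-4*t)/2]
  [0, 2*t*exp(-4*t) + exp(-4*t), t*exp(-4*t)]
  [0, -4*t*exp(-4*t), -2*t*exp(-4*t) + exp(-4*t)]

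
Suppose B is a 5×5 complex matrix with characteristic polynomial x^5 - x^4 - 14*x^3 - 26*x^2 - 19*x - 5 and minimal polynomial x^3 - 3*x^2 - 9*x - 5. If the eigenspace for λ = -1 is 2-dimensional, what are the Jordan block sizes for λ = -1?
Block sizes for λ = -1: [2, 2]

Step 1 — from the characteristic polynomial, algebraic multiplicity of λ = -1 is 4. From dim ker(B − (-1)·I) = 2, there are exactly 2 Jordan blocks for λ = -1.
Step 2 — from the minimal polynomial, the factor (x + 1)^2 tells us the largest block for λ = -1 has size 2.
Step 3 — with total size 4, 2 blocks, and largest block 2, the block sizes (in nonincreasing order) are [2, 2].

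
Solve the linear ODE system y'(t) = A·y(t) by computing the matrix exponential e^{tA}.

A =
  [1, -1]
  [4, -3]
e^{tA} =
  [2*t*exp(-t) + exp(-t), -t*exp(-t)]
  [4*t*exp(-t), -2*t*exp(-t) + exp(-t)]

Strategy: write A = P · J · P⁻¹ where J is a Jordan canonical form, so e^{tA} = P · e^{tJ} · P⁻¹, and e^{tJ} can be computed block-by-block.

A has Jordan form
J =
  [-1,  1]
  [ 0, -1]
(up to reordering of blocks).

Per-block formulas:
  For a 2×2 Jordan block J_2(-1): exp(t · J_2(-1)) = e^(-1t)·(I + t·N), where N is the 2×2 nilpotent shift.

After assembling e^{tJ} and conjugating by P, we get:

e^{tA} =
  [2*t*exp(-t) + exp(-t), -t*exp(-t)]
  [4*t*exp(-t), -2*t*exp(-t) + exp(-t)]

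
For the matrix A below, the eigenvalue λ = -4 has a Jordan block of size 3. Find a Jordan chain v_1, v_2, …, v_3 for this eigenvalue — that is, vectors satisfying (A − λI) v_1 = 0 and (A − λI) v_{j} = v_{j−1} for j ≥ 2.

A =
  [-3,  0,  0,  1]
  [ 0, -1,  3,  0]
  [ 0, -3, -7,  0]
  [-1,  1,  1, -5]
A Jordan chain for λ = -4 of length 3:
v_1 = (1, 0, 0, -1)ᵀ
v_2 = (0, 3, -3, 1)ᵀ
v_3 = (0, 1, 0, 0)ᵀ

Let N = A − (-4)·I. We want v_3 with N^3 v_3 = 0 but N^2 v_3 ≠ 0; then v_{j-1} := N · v_j for j = 3, …, 2.

Pick v_3 = (0, 1, 0, 0)ᵀ.
Then v_2 = N · v_3 = (0, 3, -3, 1)ᵀ.
Then v_1 = N · v_2 = (1, 0, 0, -1)ᵀ.

Sanity check: (A − (-4)·I) v_1 = (0, 0, 0, 0)ᵀ = 0. ✓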